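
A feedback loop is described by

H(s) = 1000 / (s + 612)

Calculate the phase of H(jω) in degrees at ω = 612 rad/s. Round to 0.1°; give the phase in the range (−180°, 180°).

Substitute s = j612:
Numerator: 1000 = 1000 + j0
Denominator: (j612) + 612 = 612 + j612
|N| = √(1000² + 0²) ≈ 1000, ∠N ≈ 0.00°
|D| = √(612² + 612²) ≈ 865.5, ∠D ≈ 45.00°
∠H = 0.00° − 45.00° = -45.00°

-45.0°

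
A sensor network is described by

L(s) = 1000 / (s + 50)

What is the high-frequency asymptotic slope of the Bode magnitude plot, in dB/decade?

Each pole contributes −20 dB/decade at high frequency; each zero contributes +20 dB/decade.
Net: 0 zero(s) − 1 pole(s) → -20 dB/decade.

-20 dB/decade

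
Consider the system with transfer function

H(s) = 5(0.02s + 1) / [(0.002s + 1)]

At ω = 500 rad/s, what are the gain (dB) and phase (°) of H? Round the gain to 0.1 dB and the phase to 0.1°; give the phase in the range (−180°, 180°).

31.0 dB, 39.3°

At ω = 500 rad/s:
zero (1 + j500·0.02) = 1 + j10 → |·| ≈ 10.05, ∠ ≈ 84.29°
pole (1 + j500·0.002) = 1 + j1 → |·| ≈ 1.4142, ∠ ≈ 45.00°
|H| = 5 · 10.05 / (1.4142) ≈ 35.532
Gain = 20 log₁₀(35.532) ≈ 31.01 dB
∠H = (84.29°) − (45.00°) = 39.29°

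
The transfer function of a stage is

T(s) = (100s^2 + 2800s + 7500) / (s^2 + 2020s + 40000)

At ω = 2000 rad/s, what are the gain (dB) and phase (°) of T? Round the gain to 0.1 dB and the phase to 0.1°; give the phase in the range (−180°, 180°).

37.0 dB, 44.8°

Substitute s = j2000:
Numerator: 100(j2000)^2 + 2800(j2000) + 7500 = -399992500 + j5600000
Denominator: (j2000)^2 + 2020(j2000) + 40000 = -3960000 + j4040000
|N| = √(399992500² + 5600000²) ≈ 4.0003e+08, ∠N ≈ 179.20°
|D| = √(3960000² + 4040000²) ≈ 5.6571e+06, ∠D ≈ 134.43°
|T| = 4.0003e+08 / 5.6571e+06 ≈ 70.713
Gain = 20 log₁₀(70.713) ≈ 36.99 dB
∠T = 179.20° − 134.43° = 44.77°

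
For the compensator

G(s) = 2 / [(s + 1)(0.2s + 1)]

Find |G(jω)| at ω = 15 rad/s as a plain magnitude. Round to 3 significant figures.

0.0421

At ω = 15 rad/s:
pole (1 + j15·1) = 1 + j15 → |·| ≈ 15.033, ∠ ≈ 86.19°
pole (1 + j15·0.2) = 1 + j3 → |·| ≈ 3.1623, ∠ ≈ 71.57°
|G| = 2 · 1 / (15.033 · 3.1623) ≈ 0.042071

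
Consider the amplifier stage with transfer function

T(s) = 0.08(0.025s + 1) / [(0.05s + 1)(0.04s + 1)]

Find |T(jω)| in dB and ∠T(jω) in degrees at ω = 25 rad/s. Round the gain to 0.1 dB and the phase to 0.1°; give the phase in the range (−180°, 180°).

-27.6 dB, -64.3°

At ω = 25 rad/s:
zero (1 + j25·0.025) = 1 + j0.625 → |·| ≈ 1.1792, ∠ ≈ 32.01°
pole (1 + j25·0.05) = 1 + j1.25 → |·| ≈ 1.6008, ∠ ≈ 51.34°
pole (1 + j25·0.04) = 1 + j1 → |·| ≈ 1.4142, ∠ ≈ 45.00°
|T| = 0.08 · 1.1792 / (1.6008 · 1.4142) ≈ 0.041671
Gain = 20 log₁₀(0.041671) ≈ -27.60 dB
∠T = (32.01°) − (51.34° + 45.00°) = -64.33°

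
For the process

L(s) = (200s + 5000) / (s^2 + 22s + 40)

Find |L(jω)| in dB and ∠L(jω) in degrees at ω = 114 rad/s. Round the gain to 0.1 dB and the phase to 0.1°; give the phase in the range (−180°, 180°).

5.0 dB, -91.4°

Substitute s = j114:
Numerator: 200(j114) + 5000 = 5000 + j22800
Denominator: (j114)^2 + 22(j114) + 40 = -12956 + j2508
|N| = √(5000² + 22800²) ≈ 23342, ∠N ≈ 77.63°
|D| = √(12956² + 2508²) ≈ 13197, ∠D ≈ 169.04°
|L| = 23342 / 13197 ≈ 1.7687
Gain = 20 log₁₀(1.7687) ≈ 4.95 dB
∠L = 77.63° − 169.04° = -91.41°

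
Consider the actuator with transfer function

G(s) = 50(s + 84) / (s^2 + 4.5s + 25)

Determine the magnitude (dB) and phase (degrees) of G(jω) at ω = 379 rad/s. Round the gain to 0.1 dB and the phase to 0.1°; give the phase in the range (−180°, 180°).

-17.4 dB, -101.8°

At s = jω = j379:
zero (s+84): 84 + j379 → |·| = √(84²+379²) = √150697 ≈ 388.2, ∠ = arctan(379/84) ≈ 77.50°
quadratic: (j379)² + 4.5·j379 + 25 = -143616 + j1705.5 → |·| ≈ 1.4363e+05, ∠ ≈ 179.32°
|G| = 50 · 388.2 / 1.4363e+05 ≈ 0.13514
Gain = 20 log₁₀(0.13514) ≈ -17.38 dB
∠G = 77.50° − 179.32° = -101.82°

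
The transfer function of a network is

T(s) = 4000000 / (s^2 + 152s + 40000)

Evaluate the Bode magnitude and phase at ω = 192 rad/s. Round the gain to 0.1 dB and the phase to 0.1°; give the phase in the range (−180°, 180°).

42.7 dB, -83.9°

At s = jω = j192:
quadratic: (j192)² + 152·j192 + 40000 = 3136 + j29184 → |·| ≈ 29352, ∠ ≈ 83.87°
|T| = 4000000 / 29352 ≈ 136.28
Gain = 20 log₁₀(136.28) ≈ 42.69 dB
∠T = 0.00° − 83.87° = -83.87°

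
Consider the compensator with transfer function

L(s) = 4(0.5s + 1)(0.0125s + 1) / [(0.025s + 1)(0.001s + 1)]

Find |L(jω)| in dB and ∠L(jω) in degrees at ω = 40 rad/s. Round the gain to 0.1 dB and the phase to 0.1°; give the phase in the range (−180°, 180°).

At ω = 40 rad/s:
zero (1 + j40·0.5) = 1 + j20 → |·| ≈ 20.025, ∠ ≈ 87.14°
zero (1 + j40·0.0125) = 1 + j0.5 → |·| ≈ 1.118, ∠ ≈ 26.57°
pole (1 + j40·0.025) = 1 + j1 → |·| ≈ 1.4142, ∠ ≈ 45.00°
pole (1 + j40·0.001) = 1 + j0.04 → |·| ≈ 1.0008, ∠ ≈ 2.29°
|L| = 4 · 20.025 · 1.118 / (1.4142 · 1.0008) ≈ 63.273
Gain = 20 log₁₀(63.273) ≈ 36.02 dB
∠L = (87.14° + 26.57°) − (45.00° + 2.29°) = 66.42°

36.0 dB, 66.4°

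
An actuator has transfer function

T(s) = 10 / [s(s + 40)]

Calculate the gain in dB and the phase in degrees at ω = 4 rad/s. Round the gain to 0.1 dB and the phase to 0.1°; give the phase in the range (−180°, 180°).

-24.1 dB, -95.7°

At s = jω = j4:
pole (s+40): 40 + j4 → |·| = √(40²+4²) = √1616 ≈ 40.2, ∠ = arctan(4/40) ≈ 5.71°
pole at origin: |s| = 4, ∠ = 90.00° (in denominator)
|T| = 10 / 160.8 ≈ 0.062189
Gain = 20 log₁₀(0.062189) ≈ -24.13 dB
∠T = 0.00° − 95.71° = -95.71°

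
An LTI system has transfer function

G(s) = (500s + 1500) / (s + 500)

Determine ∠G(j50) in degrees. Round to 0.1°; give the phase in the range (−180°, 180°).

Substitute s = j50:
Numerator: 500(j50) + 1500 = 1500 + j25000
Denominator: (j50) + 500 = 500 + j50
|N| = √(1500² + 25000²) ≈ 25045, ∠N ≈ 86.57°
|D| = √(500² + 50²) ≈ 502.49, ∠D ≈ 5.71°
∠G = 86.57° − 5.71° = 80.86°

80.9°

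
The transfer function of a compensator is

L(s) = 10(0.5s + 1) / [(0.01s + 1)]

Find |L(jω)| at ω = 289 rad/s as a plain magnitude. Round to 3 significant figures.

473

At ω = 289 rad/s:
zero (1 + j289·0.5) = 1 + j144.5 → |·| ≈ 144.5, ∠ ≈ 89.60°
pole (1 + j289·0.01) = 1 + j2.89 → |·| ≈ 3.0581, ∠ ≈ 70.91°
|L| = 10 · 144.5 / (3.0581) ≈ 472.52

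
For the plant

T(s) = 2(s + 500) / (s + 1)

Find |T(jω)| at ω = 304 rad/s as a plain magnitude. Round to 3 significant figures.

3.85

At s = jω = j304:
zero (s+500): 500 + j304 → |·| = √(500²+304²) = √342416 ≈ 585.16, ∠ = arctan(304/500) ≈ 31.30°
pole (s+1): 1 + j304 → |·| = √(1²+304²) = √92417 ≈ 304, ∠ = arctan(304/1) ≈ 89.81°
|T| = 2 · 585.16 / 304 ≈ 3.8497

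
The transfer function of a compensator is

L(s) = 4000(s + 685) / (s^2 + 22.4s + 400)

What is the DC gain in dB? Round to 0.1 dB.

L(0) = 4000·685 / 400 = 6850
20 log₁₀(6850) ≈ 76.71 dB

76.7 dB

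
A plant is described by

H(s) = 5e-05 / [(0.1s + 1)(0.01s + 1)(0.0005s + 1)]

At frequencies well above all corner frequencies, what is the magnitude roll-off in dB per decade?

Each pole contributes −20 dB/decade at high frequency; each zero contributes +20 dB/decade.
Net: 0 zero(s) − 3 pole(s) → -60 dB/decade.

-60 dB/decade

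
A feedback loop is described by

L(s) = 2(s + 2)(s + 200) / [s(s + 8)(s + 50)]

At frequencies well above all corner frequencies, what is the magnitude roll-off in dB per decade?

Each pole contributes −20 dB/decade at high frequency; each zero contributes +20 dB/decade.
Net: 2 zero(s) − 3 pole(s) → -20 dB/decade.

-20 dB/decade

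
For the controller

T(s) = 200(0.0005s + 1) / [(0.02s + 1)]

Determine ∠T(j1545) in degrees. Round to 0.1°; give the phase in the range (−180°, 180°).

-50.5°

At ω = 1545 rad/s:
zero (1 + j1545·0.0005) = 1 + j0.7725 → |·| ≈ 1.2636, ∠ ≈ 37.69°
pole (1 + j1545·0.02) = 1 + j30.9 → |·| ≈ 30.916, ∠ ≈ 88.15°
∠T = (37.69°) − (88.15°) = -50.46°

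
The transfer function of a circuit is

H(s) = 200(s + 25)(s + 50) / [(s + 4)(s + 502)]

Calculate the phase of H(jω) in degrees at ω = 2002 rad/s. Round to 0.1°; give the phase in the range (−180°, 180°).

At s = jω = j2002:
zero (s+25): 25 + j2002 → |·| = √(25²+2002²) = √4008629 ≈ 2002.2, ∠ = arctan(2002/25) ≈ 89.28°
zero (s+50): 50 + j2002 → |·| = √(50²+2002²) = √4010504 ≈ 2002.6, ∠ = arctan(2002/50) ≈ 88.57°
pole (s+4): 4 + j2002 → |·| = √(4²+2002²) = √4008020 ≈ 2002, ∠ = arctan(2002/4) ≈ 89.89°
pole (s+502): 502 + j2002 → |·| = √(502²+2002²) = √4260008 ≈ 2064, ∠ = arctan(2002/502) ≈ 75.92°
∠H = 177.85° − 165.81° = 12.04°

12.0°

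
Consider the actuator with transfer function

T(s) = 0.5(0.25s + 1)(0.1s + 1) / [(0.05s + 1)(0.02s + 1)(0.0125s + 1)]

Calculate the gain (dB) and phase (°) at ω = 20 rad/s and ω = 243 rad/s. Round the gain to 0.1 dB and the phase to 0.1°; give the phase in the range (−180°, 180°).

ω = 20: 11.2 dB, 61.3°; ω = 243: 11.6 dB, -58.7°

At ω = 20 rad/s:
zero (1 + j20·0.25) = 1 + j5 → |·| ≈ 5.099, ∠ ≈ 78.69°
zero (1 + j20·0.1) = 1 + j2 → |·| ≈ 2.2361, ∠ ≈ 63.43°
pole (1 + j20·0.05) = 1 + j1 → |·| ≈ 1.4142, ∠ ≈ 45.00°
pole (1 + j20·0.02) = 1 + j0.4 → |·| ≈ 1.077, ∠ ≈ 21.80°
pole (1 + j20·0.0125) = 1 + j0.25 → |·| ≈ 1.0308, ∠ ≈ 14.04°
|T| = 0.5 · 5.099 · 2.2361 / (1.4142 · 1.077 · 1.0308) ≈ 3.6312
Gain = 20 log₁₀(3.6312) ≈ 11.20 dB
∠T = (78.69° + 63.43°) − (45.00° + 21.80° + 14.04°) = 61.28°

At ω = 243 rad/s:
zero (1 + j243·0.25) = 1 + j60.75 → |·| ≈ 60.758, ∠ ≈ 89.06°
zero (1 + j243·0.1) = 1 + j24.3 → |·| ≈ 24.321, ∠ ≈ 87.64°
pole (1 + j243·0.05) = 1 + j12.15 → |·| ≈ 12.191, ∠ ≈ 85.29°
pole (1 + j243·0.02) = 1 + j4.86 → |·| ≈ 4.9618, ∠ ≈ 78.37°
pole (1 + j243·0.0125) = 1 + j3.0375 → |·| ≈ 3.1979, ∠ ≈ 71.78°
|T| = 0.5 · 60.758 · 24.321 / (12.191 · 4.9618 · 3.1979) ≈ 3.8195
Gain = 20 log₁₀(3.8195) ≈ 11.64 dB
∠T = (89.06° + 87.64°) − (85.29° + 78.37° + 71.78°) = -58.74°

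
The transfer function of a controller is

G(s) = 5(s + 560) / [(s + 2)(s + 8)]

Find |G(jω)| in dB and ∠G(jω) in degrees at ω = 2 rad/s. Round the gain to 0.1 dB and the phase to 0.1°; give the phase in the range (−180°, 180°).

At s = jω = j2:
zero (s+560): 560 + j2 → |·| = √(560²+2²) = √313604 ≈ 560, ∠ = arctan(2/560) ≈ 0.20°
pole (s+2): 2 + j2 → |·| = √(2²+2²) = √8 ≈ 2.8284, ∠ = arctan(2/2) ≈ 45.00°
pole (s+8): 8 + j2 → |·| = √(8²+2²) = √68 ≈ 8.2462, ∠ = arctan(2/8) ≈ 14.04°
|G| = 5 · 560 / 23.324 ≈ 120.05
Gain = 20 log₁₀(120.05) ≈ 41.59 dB
∠G = 0.20° − 59.04° = -58.84°

41.6 dB, -58.8°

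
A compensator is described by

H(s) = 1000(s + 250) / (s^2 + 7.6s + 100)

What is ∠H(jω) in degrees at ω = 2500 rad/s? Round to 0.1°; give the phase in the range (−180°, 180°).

-95.5°

At s = jω = j2500:
zero (s+250): 250 + j2500 → |·| = √(250²+2500²) = √6312500 ≈ 2512.5, ∠ = arctan(2500/250) ≈ 84.29°
quadratic: (j2500)² + 7.6·j2500 + 100 = -6249900 + j19000 → |·| ≈ 6.2499e+06, ∠ ≈ 179.83°
∠H = 84.29° − 179.83° = -95.54°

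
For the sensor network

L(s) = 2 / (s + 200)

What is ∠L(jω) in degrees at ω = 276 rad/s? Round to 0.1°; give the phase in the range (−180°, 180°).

Substitute s = j276:
Numerator: 2 = 2 + j0
Denominator: (j276) + 200 = 200 + j276
|N| = √(2² + 0²) ≈ 2, ∠N ≈ 0.00°
|D| = √(200² + 276²) ≈ 340.85, ∠D ≈ 54.07°
∠L = 0.00° − 54.07° = -54.07°

-54.1°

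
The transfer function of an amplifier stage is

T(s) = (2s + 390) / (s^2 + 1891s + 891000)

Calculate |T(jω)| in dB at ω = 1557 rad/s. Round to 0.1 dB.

Substitute s = j1557:
Numerator: 2(j1557) + 390 = 390 + j3114
Denominator: (j1557)^2 + 1891(j1557) + 891000 = -1533249 + j2944287
|N| = √(390² + 3114²) ≈ 3138.3, ∠N ≈ 82.86°
|D| = √(1533249² + 2944287²) ≈ 3.3196e+06, ∠D ≈ 117.51°
|T| = 3138.3 / 3.3196e+06 ≈ 0.00094538
Gain = 20 log₁₀(0.00094538) ≈ -60.49 dB

-60.5 dB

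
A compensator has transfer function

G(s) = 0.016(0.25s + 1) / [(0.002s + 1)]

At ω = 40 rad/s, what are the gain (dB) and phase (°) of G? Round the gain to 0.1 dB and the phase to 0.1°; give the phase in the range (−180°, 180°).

-15.9 dB, 79.7°

At ω = 40 rad/s:
zero (1 + j40·0.25) = 1 + j10 → |·| ≈ 10.05, ∠ ≈ 84.29°
pole (1 + j40·0.002) = 1 + j0.08 → |·| ≈ 1.0032, ∠ ≈ 4.57°
|G| = 0.016 · 10.05 / (1.0032) ≈ 0.16029
Gain = 20 log₁₀(0.16029) ≈ -15.90 dB
∠G = (84.29°) − (4.57°) = 79.72°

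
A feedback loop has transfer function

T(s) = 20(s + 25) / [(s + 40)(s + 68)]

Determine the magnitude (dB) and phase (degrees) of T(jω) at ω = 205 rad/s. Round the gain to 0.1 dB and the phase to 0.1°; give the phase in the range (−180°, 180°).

-20.8 dB, -67.6°

At s = jω = j205:
zero (s+25): 25 + j205 → |·| = √(25²+205²) = √42650 ≈ 206.52, ∠ = arctan(205/25) ≈ 83.05°
pole (s+40): 40 + j205 → |·| = √(40²+205²) = √43625 ≈ 208.87, ∠ = arctan(205/40) ≈ 78.96°
pole (s+68): 68 + j205 → |·| = √(68²+205²) = √46649 ≈ 215.98, ∠ = arctan(205/68) ≈ 71.65°
|T| = 20 · 206.52 / 45112 ≈ 0.091559
Gain = 20 log₁₀(0.091559) ≈ -20.77 dB
∠T = 83.05° − 150.61° = -67.56°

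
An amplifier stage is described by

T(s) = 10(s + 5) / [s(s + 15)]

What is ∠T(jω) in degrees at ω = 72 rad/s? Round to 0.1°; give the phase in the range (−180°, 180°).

At s = jω = j72:
zero (s+5): 5 + j72 → |·| = √(5²+72²) = √5209 ≈ 72.173, ∠ = arctan(72/5) ≈ 86.03°
pole (s+15): 15 + j72 → |·| = √(15²+72²) = √5409 ≈ 73.546, ∠ = arctan(72/15) ≈ 78.23°
pole at origin: |s| = 72, ∠ = 90.00° (in denominator)
∠T = 86.03° − 168.23° = -82.20°

-82.2°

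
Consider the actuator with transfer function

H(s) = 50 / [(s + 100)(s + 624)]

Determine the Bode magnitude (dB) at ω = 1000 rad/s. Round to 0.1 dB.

At s = jω = j1000:
pole (s+100): 100 + j1000 → |·| = √(100²+1000²) = √1010000 ≈ 1005, ∠ = arctan(1000/100) ≈ 84.29°
pole (s+624): 624 + j1000 → |·| = √(624²+1000²) = √1389376 ≈ 1178.7, ∠ = arctan(1000/624) ≈ 58.04°
|H| = 50 / 1.1846e+06 ≈ 4.2208e-05
Gain = 20 log₁₀(4.2208e-05) ≈ -87.49 dB

-87.5 dB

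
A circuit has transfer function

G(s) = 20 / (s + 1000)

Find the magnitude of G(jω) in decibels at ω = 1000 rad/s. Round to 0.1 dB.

-37.0 dB

Substitute s = j1000:
Numerator: 20 = 20 + j0
Denominator: (j1000) + 1000 = 1000 + j1000
|N| = √(20² + 0²) ≈ 20, ∠N ≈ 0.00°
|D| = √(1000² + 1000²) ≈ 1414.2, ∠D ≈ 45.00°
|G| = 20 / 1414.2 ≈ 0.014142
Gain = 20 log₁₀(0.014142) ≈ -36.99 dB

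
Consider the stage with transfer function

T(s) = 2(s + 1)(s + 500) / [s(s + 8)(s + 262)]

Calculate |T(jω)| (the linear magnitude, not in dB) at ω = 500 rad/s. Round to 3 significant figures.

At s = jω = j500:
zero (s+1): 1 + j500 → |·| = √(1²+500²) = √250001 ≈ 500, ∠ = arctan(500/1) ≈ 89.89°
zero (s+500): 500 + j500 → |·| = √(500²+500²) = √500000 ≈ 707.11, ∠ = arctan(500/500) ≈ 45.00°
pole (s+8): 8 + j500 → |·| = √(8²+500²) = √250064 ≈ 500.06, ∠ = arctan(500/8) ≈ 89.08°
pole (s+262): 262 + j500 → |·| = √(262²+500²) = √318644 ≈ 564.49, ∠ = arctan(500/262) ≈ 62.35°
pole at origin: |s| = 500, ∠ = 90.00° (in denominator)
|T| = 2 · 3.5356e+05 / 1.4114e+08 ≈ 0.0050101

0.00501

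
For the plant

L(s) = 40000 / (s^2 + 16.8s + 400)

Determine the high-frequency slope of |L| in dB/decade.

-40 dB/decade

Each pole contributes −20 dB/decade at high frequency; each zero contributes +20 dB/decade.
Net: 0 zero(s) − 2 pole(s) → -40 dB/decade.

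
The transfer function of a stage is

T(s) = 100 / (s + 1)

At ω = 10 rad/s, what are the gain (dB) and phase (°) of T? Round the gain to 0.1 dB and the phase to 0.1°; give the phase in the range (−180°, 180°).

Substitute s = j10:
Numerator: 100 = 100 + j0
Denominator: (j10) + 1 = 1 + j10
|N| = √(100² + 0²) ≈ 100, ∠N ≈ 0.00°
|D| = √(1² + 10²) ≈ 10.05, ∠D ≈ 84.29°
|T| = 100 / 10.05 ≈ 9.9502
Gain = 20 log₁₀(9.9502) ≈ 19.96 dB
∠T = 0.00° − 84.29° = -84.29°

20.0 dB, -84.3°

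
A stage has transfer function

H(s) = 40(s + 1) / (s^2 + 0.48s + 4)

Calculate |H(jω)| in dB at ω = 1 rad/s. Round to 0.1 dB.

25.4 dB

At s = jω = j1:
zero (s+1): 1 + j1 → |·| = √(1²+1²) = √2 ≈ 1.4142, ∠ = arctan(1/1) ≈ 45.00°
quadratic: (j1)² + 0.48·j1 + 4 = 3 + j0.48 → |·| ≈ 3.0382, ∠ ≈ 9.09°
|H| = 40 · 1.4142 / 3.0382 ≈ 18.619
Gain = 20 log₁₀(18.619) ≈ 25.40 dB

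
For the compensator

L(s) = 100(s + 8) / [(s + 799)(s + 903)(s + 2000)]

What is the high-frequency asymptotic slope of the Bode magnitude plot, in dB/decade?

-40 dB/decade

Each pole contributes −20 dB/decade at high frequency; each zero contributes +20 dB/decade.
Net: 1 zero(s) − 3 pole(s) → -40 dB/decade.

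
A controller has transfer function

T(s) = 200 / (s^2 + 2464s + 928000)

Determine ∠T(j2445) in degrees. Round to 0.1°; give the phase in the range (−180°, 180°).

Substitute s = j2445:
Numerator: 200 = 200 + j0
Denominator: (j2445)^2 + 2464(j2445) + 928000 = -5050025 + j6024480
|N| = √(200² + 0²) ≈ 200, ∠N ≈ 0.00°
|D| = √(5050025² + 6024480²) ≈ 7.8611e+06, ∠D ≈ 129.97°
∠T = 0.00° − 129.97° = -129.97°

-130.0°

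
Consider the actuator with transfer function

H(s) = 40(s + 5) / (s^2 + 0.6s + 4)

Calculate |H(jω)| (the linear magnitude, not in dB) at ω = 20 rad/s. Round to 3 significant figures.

2.08

At s = jω = j20:
zero (s+5): 5 + j20 → |·| = √(5²+20²) = √425 ≈ 20.616, ∠ = arctan(20/5) ≈ 75.96°
quadratic: (j20)² + 0.6·j20 + 4 = -396 + j12 → |·| ≈ 396.18, ∠ ≈ 178.26°
|H| = 40 · 20.616 / 396.18 ≈ 2.0815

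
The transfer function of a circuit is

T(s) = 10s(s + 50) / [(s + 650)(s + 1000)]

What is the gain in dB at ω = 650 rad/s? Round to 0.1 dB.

At s = jω = j650:
zero (s+50): 50 + j650 → |·| = √(50²+650²) = √425000 ≈ 651.92, ∠ = arctan(650/50) ≈ 85.60°
zero at origin: s = j650 → |·| = 650, ∠ = 90.00°
pole (s+650): 650 + j650 → |·| = √(650²+650²) = √845000 ≈ 919.24, ∠ = arctan(650/650) ≈ 45.00°
pole (s+1000): 1000 + j650 → |·| = √(1000²+650²) = √1422500 ≈ 1192.7, ∠ = arctan(650/1000) ≈ 33.02°
|T| = 10 · 4.2375e+05 / 1.0964e+06 ≈ 3.8649
Gain = 20 log₁₀(3.8649) ≈ 11.74 dB

11.7 dB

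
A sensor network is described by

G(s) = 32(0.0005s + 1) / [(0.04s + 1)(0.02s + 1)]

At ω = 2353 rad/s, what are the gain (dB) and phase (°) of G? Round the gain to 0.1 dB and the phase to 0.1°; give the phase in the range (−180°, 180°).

At ω = 2353 rad/s:
zero (1 + j2353·0.0005) = 1 + j1.1765 → |·| ≈ 1.5441, ∠ ≈ 49.64°
pole (1 + j2353·0.04) = 1 + j94.12 → |·| ≈ 94.125, ∠ ≈ 89.39°
pole (1 + j2353·0.02) = 1 + j47.06 → |·| ≈ 47.071, ∠ ≈ 88.78°
|G| = 32 · 1.5441 / (94.125 · 47.071) ≈ 0.011152
Gain = 20 log₁₀(0.011152) ≈ -39.05 dB
∠G = (49.64°) − (89.39° + 88.78°) = -128.53°

-39.1 dB, -128.5°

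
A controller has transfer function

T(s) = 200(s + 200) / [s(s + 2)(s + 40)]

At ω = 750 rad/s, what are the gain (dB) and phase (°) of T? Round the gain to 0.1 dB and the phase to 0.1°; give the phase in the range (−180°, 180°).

At s = jω = j750:
zero (s+200): 200 + j750 → |·| = √(200²+750²) = √602500 ≈ 776.21, ∠ = arctan(750/200) ≈ 75.07°
pole (s+2): 2 + j750 → |·| = √(2²+750²) = √562504 ≈ 750, ∠ = arctan(750/2) ≈ 89.85°
pole (s+40): 40 + j750 → |·| = √(40²+750²) = √564100 ≈ 751.07, ∠ = arctan(750/40) ≈ 86.95°
pole at origin: |s| = 750, ∠ = 90.00° (in denominator)
|T| = 200 · 776.21 / 4.2248e+08 ≈ 0.00036745
Gain = 20 log₁₀(0.00036745) ≈ -68.70 dB
∠T = 75.07° − 266.80° = -191.73° ≡ 168.27° (principal value)

-68.7 dB, 168.3°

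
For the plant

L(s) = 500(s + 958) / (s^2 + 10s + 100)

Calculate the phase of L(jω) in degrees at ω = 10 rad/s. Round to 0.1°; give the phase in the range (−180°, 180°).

At s = jω = j10:
zero (s+958): 958 + j10 → |·| = √(958²+10²) = √917864 ≈ 958.05, ∠ = arctan(10/958) ≈ 0.60°
quadratic: (j10)² + 10·j10 + 100 = 0 + j100 → |·| ≈ 100, ∠ ≈ 90.00°
∠L = 0.60° − 90.00° = -89.40°

-89.4°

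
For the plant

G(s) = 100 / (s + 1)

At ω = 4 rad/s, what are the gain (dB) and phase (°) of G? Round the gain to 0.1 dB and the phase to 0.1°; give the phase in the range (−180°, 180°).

27.7 dB, -76.0°

Substitute s = j4:
Numerator: 100 = 100 + j0
Denominator: (j4) + 1 = 1 + j4
|N| = √(100² + 0²) ≈ 100, ∠N ≈ 0.00°
|D| = √(1² + 4²) ≈ 4.1231, ∠D ≈ 75.96°
|G| = 100 / 4.1231 ≈ 24.254
Gain = 20 log₁₀(24.254) ≈ 27.70 dB
∠G = 0.00° − 75.96° = -75.96°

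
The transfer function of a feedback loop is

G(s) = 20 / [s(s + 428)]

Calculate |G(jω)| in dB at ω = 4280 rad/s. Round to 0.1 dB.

At s = jω = j4280:
pole (s+428): 428 + j4280 → |·| = √(428²+4280²) = √18501584 ≈ 4301.3, ∠ = arctan(4280/428) ≈ 84.29°
pole at origin: |s| = 4280, ∠ = 90.00° (in denominator)
|G| = 20 / 1.841e+07 ≈ 1.0864e-06
Gain = 20 log₁₀(1.0864e-06) ≈ -119.28 dB

-119.3 dB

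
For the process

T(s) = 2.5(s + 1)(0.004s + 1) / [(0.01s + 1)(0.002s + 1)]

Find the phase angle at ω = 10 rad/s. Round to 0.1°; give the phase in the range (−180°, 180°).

At ω = 10 rad/s:
zero (1 + j10·1) = 1 + j10 → |·| ≈ 10.05, ∠ ≈ 84.29°
zero (1 + j10·0.004) = 1 + j0.04 → |·| ≈ 1.0008, ∠ ≈ 2.29°
pole (1 + j10·0.01) = 1 + j0.1 → |·| ≈ 1.005, ∠ ≈ 5.71°
pole (1 + j10·0.002) = 1 + j0.02 → |·| ≈ 1.0002, ∠ ≈ 1.15°
∠T = (84.29° + 2.29°) − (5.71° + 1.15°) = 79.72°

79.7°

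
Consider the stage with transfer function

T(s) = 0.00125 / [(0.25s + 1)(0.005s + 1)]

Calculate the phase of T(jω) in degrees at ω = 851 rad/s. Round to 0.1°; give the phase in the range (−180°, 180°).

-166.5°

At ω = 851 rad/s:
pole (1 + j851·0.25) = 1 + j212.75 → |·| ≈ 212.75, ∠ ≈ 89.73°
pole (1 + j851·0.005) = 1 + j4.255 → |·| ≈ 4.3709, ∠ ≈ 76.77°
∠T = (0°) − (89.73° + 76.77°) = -166.50°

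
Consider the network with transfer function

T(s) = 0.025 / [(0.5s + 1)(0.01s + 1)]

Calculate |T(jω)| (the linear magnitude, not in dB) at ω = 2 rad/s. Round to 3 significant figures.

0.0177

At ω = 2 rad/s:
pole (1 + j2·0.5) = 1 + j1 → |·| ≈ 1.4142, ∠ ≈ 45.00°
pole (1 + j2·0.01) = 1 + j0.02 → |·| ≈ 1.0002, ∠ ≈ 1.15°
|T| = 0.025 · 1 / (1.4142 · 1.0002) ≈ 0.017674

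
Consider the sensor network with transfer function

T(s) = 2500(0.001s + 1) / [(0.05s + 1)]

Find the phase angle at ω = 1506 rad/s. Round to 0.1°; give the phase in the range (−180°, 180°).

-32.8°

At ω = 1506 rad/s:
zero (1 + j1506·0.001) = 1 + j1.506 → |·| ≈ 1.8078, ∠ ≈ 56.42°
pole (1 + j1506·0.05) = 1 + j75.3 → |·| ≈ 75.307, ∠ ≈ 89.24°
∠T = (56.42°) − (89.24°) = -32.82°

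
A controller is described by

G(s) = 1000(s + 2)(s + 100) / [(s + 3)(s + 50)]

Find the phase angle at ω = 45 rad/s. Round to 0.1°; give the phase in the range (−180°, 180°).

At s = jω = j45:
zero (s+2): 2 + j45 → |·| = √(2²+45²) = √2029 ≈ 45.044, ∠ = arctan(45/2) ≈ 87.46°
zero (s+100): 100 + j45 → |·| = √(100²+45²) = √12025 ≈ 109.66, ∠ = arctan(45/100) ≈ 24.23°
pole (s+3): 3 + j45 → |·| = √(3²+45²) = √2034 ≈ 45.1, ∠ = arctan(45/3) ≈ 86.19°
pole (s+50): 50 + j45 → |·| = √(50²+45²) = √4525 ≈ 67.268, ∠ = arctan(45/50) ≈ 41.99°
∠G = 111.69° − 128.18° = -16.49°

-16.5°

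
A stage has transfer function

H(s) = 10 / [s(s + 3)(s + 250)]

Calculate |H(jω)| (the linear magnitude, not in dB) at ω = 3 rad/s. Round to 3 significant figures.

At s = jω = j3:
pole (s+3): 3 + j3 → |·| = √(3²+3²) = √18 ≈ 4.2426, ∠ = arctan(3/3) ≈ 45.00°
pole (s+250): 250 + j3 → |·| = √(250²+3²) = √62509 ≈ 250.02, ∠ = arctan(3/250) ≈ 0.69°
pole at origin: |s| = 3, ∠ = 90.00° (in denominator)
|H| = 10 / 3182.2 ≈ 0.0031425

0.00314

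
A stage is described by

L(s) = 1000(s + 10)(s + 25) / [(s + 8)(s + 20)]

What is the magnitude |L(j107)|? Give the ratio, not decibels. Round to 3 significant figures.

1.01e+03

At s = jω = j107:
zero (s+10): 10 + j107 → |·| = √(10²+107²) = √11549 ≈ 107.47, ∠ = arctan(107/10) ≈ 84.66°
zero (s+25): 25 + j107 → |·| = √(25²+107²) = √12074 ≈ 109.88, ∠ = arctan(107/25) ≈ 76.85°
pole (s+8): 8 + j107 → |·| = √(8²+107²) = √11513 ≈ 107.3, ∠ = arctan(107/8) ≈ 85.72°
pole (s+20): 20 + j107 → |·| = √(20²+107²) = √11849 ≈ 108.85, ∠ = arctan(107/20) ≈ 79.41°
|L| = 1000 · 11809 / 11680 ≈ 1011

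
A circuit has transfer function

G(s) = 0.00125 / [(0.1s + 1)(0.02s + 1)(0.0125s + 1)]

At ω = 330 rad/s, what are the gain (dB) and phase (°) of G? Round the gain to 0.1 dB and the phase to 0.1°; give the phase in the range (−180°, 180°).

At ω = 330 rad/s:
pole (1 + j330·0.1) = 1 + j33 → |·| ≈ 33.015, ∠ ≈ 88.26°
pole (1 + j330·0.02) = 1 + j6.6 → |·| ≈ 6.6753, ∠ ≈ 81.38°
pole (1 + j330·0.0125) = 1 + j4.125 → |·| ≈ 4.2445, ∠ ≈ 76.37°
|G| = 0.00125 · 1 / (33.015 · 6.6753 · 4.2445) ≈ 1.3363e-06
Gain = 20 log₁₀(1.3363e-06) ≈ -117.48 dB
∠G = (0°) − (88.26° + 81.38° + 76.37°) = -246.01° ≡ 113.99° (principal value)

-117.5 dB, 114.0°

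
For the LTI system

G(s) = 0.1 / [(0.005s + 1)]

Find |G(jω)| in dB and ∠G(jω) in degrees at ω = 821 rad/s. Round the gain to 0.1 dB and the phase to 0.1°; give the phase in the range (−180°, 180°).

-32.5 dB, -76.3°

At ω = 821 rad/s:
pole (1 + j821·0.005) = 1 + j4.105 → |·| ≈ 4.225, ∠ ≈ 76.31°
|G| = 0.1 · 1 / (4.225) ≈ 0.023669
Gain = 20 log₁₀(0.023669) ≈ -32.52 dB
∠G = (0°) − (76.31°) = -76.31°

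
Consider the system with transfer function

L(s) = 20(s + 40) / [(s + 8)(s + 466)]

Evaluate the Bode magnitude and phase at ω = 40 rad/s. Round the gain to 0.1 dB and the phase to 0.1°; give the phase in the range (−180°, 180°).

At s = jω = j40:
zero (s+40): 40 + j40 → |·| = √(40²+40²) = √3200 ≈ 56.569, ∠ = arctan(40/40) ≈ 45.00°
pole (s+8): 8 + j40 → |·| = √(8²+40²) = √1664 ≈ 40.792, ∠ = arctan(40/8) ≈ 78.69°
pole (s+466): 466 + j40 → |·| = √(466²+40²) = √218756 ≈ 467.71, ∠ = arctan(40/466) ≈ 4.91°
|L| = 20 · 56.569 / 19079 ≈ 0.0593
Gain = 20 log₁₀(0.0593) ≈ -24.54 dB
∠L = 45.00° − 83.60° = -38.60°

-24.5 dB, -38.6°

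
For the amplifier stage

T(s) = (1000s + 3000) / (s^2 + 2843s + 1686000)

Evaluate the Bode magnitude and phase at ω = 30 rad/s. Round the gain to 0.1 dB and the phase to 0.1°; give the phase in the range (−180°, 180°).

Substitute s = j30:
Numerator: 1000(j30) + 3000 = 3000 + j30000
Denominator: (j30)^2 + 2843(j30) + 1686000 = 1685100 + j85290
|N| = √(3000² + 30000²) ≈ 30150, ∠N ≈ 84.29°
|D| = √(1685100² + 85290²) ≈ 1.6873e+06, ∠D ≈ 2.90°
|T| = 30150 / 1.6873e+06 ≈ 0.017869
Gain = 20 log₁₀(0.017869) ≈ -34.96 dB
∠T = 84.29° − 2.90° = 81.39°

-35.0 dB, 81.4°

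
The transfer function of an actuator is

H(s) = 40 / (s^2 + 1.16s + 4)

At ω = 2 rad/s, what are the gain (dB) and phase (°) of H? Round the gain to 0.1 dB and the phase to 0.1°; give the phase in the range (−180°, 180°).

24.7 dB, -90.0°

At s = jω = j2:
quadratic: (j2)² + 1.16·j2 + 4 = 0 + j2.32 → |·| ≈ 2.32, ∠ ≈ 90.00°
|H| = 40 / 2.32 ≈ 17.241
Gain = 20 log₁₀(17.241) ≈ 24.73 dB
∠H = 0.00° − 90.00° = -90.00°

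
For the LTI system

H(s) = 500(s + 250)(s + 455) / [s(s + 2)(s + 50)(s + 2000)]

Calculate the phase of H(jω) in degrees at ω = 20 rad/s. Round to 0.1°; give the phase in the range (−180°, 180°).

At s = jω = j20:
zero (s+250): 250 + j20 → |·| = √(250²+20²) = √62900 ≈ 250.8, ∠ = arctan(20/250) ≈ 4.57°
zero (s+455): 455 + j20 → |·| = √(455²+20²) = √207425 ≈ 455.44, ∠ = arctan(20/455) ≈ 2.52°
pole (s+2): 2 + j20 → |·| = √(2²+20²) = √404 ≈ 20.1, ∠ = arctan(20/2) ≈ 84.29°
pole (s+50): 50 + j20 → |·| = √(50²+20²) = √2900 ≈ 53.852, ∠ = arctan(20/50) ≈ 21.80°
pole (s+2000): 2000 + j20 → |·| = √(2000²+20²) = √4000400 ≈ 2000.1, ∠ = arctan(20/2000) ≈ 0.57°
pole at origin: |s| = 20, ∠ = 90.00° (in denominator)
∠H = 7.09° − 196.66° = -189.57° ≡ 170.43° (principal value)

170.4°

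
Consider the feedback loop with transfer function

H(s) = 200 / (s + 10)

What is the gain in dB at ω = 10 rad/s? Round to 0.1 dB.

23.0 dB

At s = jω = j10:
pole (s+10): 10 + j10 → |·| = √(10²+10²) = √200 ≈ 14.142, ∠ = arctan(10/10) ≈ 45.00°
|H| = 200 / 14.142 ≈ 14.142
Gain = 20 log₁₀(14.142) ≈ 23.01 dB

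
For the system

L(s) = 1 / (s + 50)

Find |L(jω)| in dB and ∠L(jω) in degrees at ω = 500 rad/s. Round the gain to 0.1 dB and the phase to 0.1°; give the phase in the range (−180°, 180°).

Substitute s = j500:
Numerator: 1 = 1 + j0
Denominator: (j500) + 50 = 50 + j500
|N| = √(1² + 0²) ≈ 1, ∠N ≈ 0.00°
|D| = √(50² + 500²) ≈ 502.49, ∠D ≈ 84.29°
|L| = 1 / 502.49 ≈ 0.0019901
Gain = 20 log₁₀(0.0019901) ≈ -54.02 dB
∠L = 0.00° − 84.29° = -84.29°

-54.0 dB, -84.3°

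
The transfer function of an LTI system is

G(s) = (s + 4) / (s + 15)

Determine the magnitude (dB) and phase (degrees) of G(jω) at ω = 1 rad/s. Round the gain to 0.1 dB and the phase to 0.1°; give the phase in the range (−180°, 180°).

Substitute s = j1:
Numerator: (j1) + 4 = 4 + j1
Denominator: (j1) + 15 = 15 + j1
|N| = √(4² + 1²) ≈ 4.1231, ∠N ≈ 14.04°
|D| = √(15² + 1²) ≈ 15.033, ∠D ≈ 3.81°
|G| = 4.1231 / 15.033 ≈ 0.27427
Gain = 20 log₁₀(0.27427) ≈ -11.24 dB
∠G = 14.04° − 3.81° = 10.23°

-11.2 dB, 10.2°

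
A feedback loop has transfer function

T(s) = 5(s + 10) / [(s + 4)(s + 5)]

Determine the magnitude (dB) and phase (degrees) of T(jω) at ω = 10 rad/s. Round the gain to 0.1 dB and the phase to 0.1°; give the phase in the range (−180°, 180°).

At s = jω = j10:
zero (s+10): 10 + j10 → |·| = √(10²+10²) = √200 ≈ 14.142, ∠ = arctan(10/10) ≈ 45.00°
pole (s+4): 4 + j10 → |·| = √(4²+10²) = √116 ≈ 10.77, ∠ = arctan(10/4) ≈ 68.20°
pole (s+5): 5 + j10 → |·| = √(5²+10²) = √125 ≈ 11.18, ∠ = arctan(10/5) ≈ 63.43°
|T| = 5 · 14.142 / 120.41 ≈ 0.58724
Gain = 20 log₁₀(0.58724) ≈ -4.62 dB
∠T = 45.00° − 131.63° = -86.63°

-4.6 dB, -86.6°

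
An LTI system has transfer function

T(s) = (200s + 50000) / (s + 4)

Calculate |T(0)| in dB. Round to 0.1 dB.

T(0) = 50000 / 4 = 12500
20 log₁₀(12500) ≈ 81.94 dB

81.9 dB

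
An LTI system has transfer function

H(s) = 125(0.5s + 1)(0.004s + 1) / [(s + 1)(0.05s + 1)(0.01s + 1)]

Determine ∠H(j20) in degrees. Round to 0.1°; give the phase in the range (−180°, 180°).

At ω = 20 rad/s:
zero (1 + j20·0.5) = 1 + j10 → |·| ≈ 10.05, ∠ ≈ 84.29°
zero (1 + j20·0.004) = 1 + j0.08 → |·| ≈ 1.0032, ∠ ≈ 4.57°
pole (1 + j20·1) = 1 + j20 → |·| ≈ 20.025, ∠ ≈ 87.14°
pole (1 + j20·0.05) = 1 + j1 → |·| ≈ 1.4142, ∠ ≈ 45.00°
pole (1 + j20·0.01) = 1 + j0.2 → |·| ≈ 1.0198, ∠ ≈ 11.31°
∠H = (84.29° + 4.57°) − (87.14° + 45.00° + 11.31°) = -54.59°

-54.6°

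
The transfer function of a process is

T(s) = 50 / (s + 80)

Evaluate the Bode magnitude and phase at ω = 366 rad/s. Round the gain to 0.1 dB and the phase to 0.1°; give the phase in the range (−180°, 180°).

Substitute s = j366:
Numerator: 50 = 50 + j0
Denominator: (j366) + 80 = 80 + j366
|N| = √(50² + 0²) ≈ 50, ∠N ≈ 0.00°
|D| = √(80² + 366²) ≈ 374.64, ∠D ≈ 77.67°
|T| = 50 / 374.64 ≈ 0.13346
Gain = 20 log₁₀(0.13346) ≈ -17.49 dB
∠T = 0.00° − 77.67° = -77.67°

-17.5 dB, -77.7°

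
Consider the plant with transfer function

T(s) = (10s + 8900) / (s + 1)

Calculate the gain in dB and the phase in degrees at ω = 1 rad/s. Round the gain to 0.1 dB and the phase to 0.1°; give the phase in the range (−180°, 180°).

Substitute s = j1:
Numerator: 10(j1) + 8900 = 8900 + j10
Denominator: (j1) + 1 = 1 + j1
|N| = √(8900² + 10²) ≈ 8900, ∠N ≈ 0.06°
|D| = √(1² + 1²) ≈ 1.4142, ∠D ≈ 45.00°
|T| = 8900 / 1.4142 ≈ 6293.3
Gain = 20 log₁₀(6293.3) ≈ 75.98 dB
∠T = 0.06° − 45.00° = -44.94°

76.0 dB, -44.9°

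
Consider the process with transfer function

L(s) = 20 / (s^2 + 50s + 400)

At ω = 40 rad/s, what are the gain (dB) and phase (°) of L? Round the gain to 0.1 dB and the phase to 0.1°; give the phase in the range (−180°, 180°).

-41.3 dB, -121.0°

Substitute s = j40:
Numerator: 20 = 20 + j0
Denominator: (j40)^2 + 50(j40) + 400 = -1200 + j2000
|N| = √(20² + 0²) ≈ 20, ∠N ≈ 0.00°
|D| = √(1200² + 2000²) ≈ 2332.4, ∠D ≈ 120.96°
|L| = 20 / 2332.4 ≈ 0.0085749
Gain = 20 log₁₀(0.0085749) ≈ -41.34 dB
∠L = 0.00° − 120.96° = -120.96°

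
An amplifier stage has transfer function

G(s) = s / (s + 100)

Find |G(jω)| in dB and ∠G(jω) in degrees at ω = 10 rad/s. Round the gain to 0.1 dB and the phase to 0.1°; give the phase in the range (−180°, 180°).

-20.0 dB, 84.3°

At s = jω = j10:
zero at origin: s = j10 → |·| = 10, ∠ = 90.00°
pole (s+100): 100 + j10 → |·| = √(100²+10²) = √10100 ≈ 100.5, ∠ = arctan(10/100) ≈ 5.71°
|G| = 1 · 10 / 100.5 ≈ 0.099502
Gain = 20 log₁₀(0.099502) ≈ -20.04 dB
∠G = 90.00° − 5.71° = 84.29°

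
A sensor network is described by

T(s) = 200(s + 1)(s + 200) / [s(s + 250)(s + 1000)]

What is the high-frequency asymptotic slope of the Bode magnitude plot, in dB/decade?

-20 dB/decade

Each pole contributes −20 dB/decade at high frequency; each zero contributes +20 dB/decade.
Net: 2 zero(s) − 3 pole(s) → -20 dB/decade.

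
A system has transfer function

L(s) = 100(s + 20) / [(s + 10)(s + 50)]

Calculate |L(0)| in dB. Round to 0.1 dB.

12.0 dB

L(0) = 100·20 / (10·50) = 4
20 log₁₀(4) ≈ 12.04 dB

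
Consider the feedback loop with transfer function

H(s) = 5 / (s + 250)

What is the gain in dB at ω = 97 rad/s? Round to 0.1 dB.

-34.6 dB

At s = jω = j97:
pole (s+250): 250 + j97 → |·| = √(250²+97²) = √71909 ≈ 268.16, ∠ = arctan(97/250) ≈ 21.21°
|H| = 5 / 268.16 ≈ 0.018646
Gain = 20 log₁₀(0.018646) ≈ -34.59 dB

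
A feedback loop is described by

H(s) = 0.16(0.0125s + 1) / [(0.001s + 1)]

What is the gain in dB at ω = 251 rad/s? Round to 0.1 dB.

-5.8 dB

At ω = 251 rad/s:
zero (1 + j251·0.0125) = 1 + j3.1375 → |·| ≈ 3.293, ∠ ≈ 72.32°
pole (1 + j251·0.001) = 1 + j0.251 → |·| ≈ 1.031, ∠ ≈ 14.09°
|H| = 0.16 · 3.293 / (1.031) ≈ 0.51104
Gain = 20 log₁₀(0.51104) ≈ -5.83 dB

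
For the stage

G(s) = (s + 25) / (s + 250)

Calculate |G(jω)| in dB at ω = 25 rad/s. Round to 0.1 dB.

At s = jω = j25:
zero (s+25): 25 + j25 → |·| = √(25²+25²) = √1250 ≈ 35.355, ∠ = arctan(25/25) ≈ 45.00°
pole (s+250): 250 + j25 → |·| = √(250²+25²) = √63125 ≈ 251.25, ∠ = arctan(25/250) ≈ 5.71°
|G| = 1 · 35.355 / 251.25 ≈ 0.14072
Gain = 20 log₁₀(0.14072) ≈ -17.03 dB

-17.0 dB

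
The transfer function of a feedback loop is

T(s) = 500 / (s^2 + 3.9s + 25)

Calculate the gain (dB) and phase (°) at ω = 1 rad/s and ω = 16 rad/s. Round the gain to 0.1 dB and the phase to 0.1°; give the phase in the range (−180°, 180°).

ω = 1: 26.3 dB, -9.2°; ω = 16: 6.4 dB, -164.9°

At s = jω = j1:
quadratic: (j1)² + 3.9·j1 + 25 = 24 + j3.9 → |·| ≈ 24.315, ∠ ≈ 9.23°
|T| = 500 / 24.315 ≈ 20.563
Gain = 20 log₁₀(20.563) ≈ 26.26 dB
∠T = 0.00° − 9.23° = -9.23°

At s = jω = j16:
quadratic: (j16)² + 3.9·j16 + 25 = -231 + j62.4 → |·| ≈ 239.28, ∠ ≈ 164.88°
|T| = 500 / 239.28 ≈ 2.0896
Gain = 20 log₁₀(2.0896) ≈ 6.40 dB
∠T = 0.00° − 164.88° = -164.88°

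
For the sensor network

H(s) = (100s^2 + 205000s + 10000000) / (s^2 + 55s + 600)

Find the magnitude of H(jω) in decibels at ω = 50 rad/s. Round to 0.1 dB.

Substitute s = j50:
Numerator: 100(j50)^2 + 205000(j50) + 10000000 = 9750000 + j10250000
Denominator: (j50)^2 + 55(j50) + 600 = -1900 + j2750
|N| = √(9750000² + 10250000²) ≈ 1.4147e+07, ∠N ≈ 46.43°
|D| = √(1900² + 2750²) ≈ 3342.5, ∠D ≈ 124.64°
|H| = 1.4147e+07 / 3342.5 ≈ 4232.5
Gain = 20 log₁₀(4232.5) ≈ 72.53 dB

72.5 dB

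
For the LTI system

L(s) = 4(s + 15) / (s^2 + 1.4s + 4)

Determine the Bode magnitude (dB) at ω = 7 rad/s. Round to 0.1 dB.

3.2 dB

At s = jω = j7:
zero (s+15): 15 + j7 → |·| = √(15²+7²) = √274 ≈ 16.553, ∠ = arctan(7/15) ≈ 25.02°
quadratic: (j7)² + 1.4·j7 + 4 = -45 + j9.8 → |·| ≈ 46.055, ∠ ≈ 167.71°
|L| = 4 · 16.553 / 46.055 ≈ 1.4377
Gain = 20 log₁₀(1.4377) ≈ 3.15 dB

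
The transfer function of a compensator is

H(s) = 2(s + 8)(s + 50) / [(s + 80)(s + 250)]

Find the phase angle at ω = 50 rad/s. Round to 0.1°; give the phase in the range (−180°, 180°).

82.6°

At s = jω = j50:
zero (s+8): 8 + j50 → |·| = √(8²+50²) = √2564 ≈ 50.636, ∠ = arctan(50/8) ≈ 80.91°
zero (s+50): 50 + j50 → |·| = √(50²+50²) = √5000 ≈ 70.711, ∠ = arctan(50/50) ≈ 45.00°
pole (s+80): 80 + j50 → |·| = √(80²+50²) = √8900 ≈ 94.34, ∠ = arctan(50/80) ≈ 32.01°
pole (s+250): 250 + j50 → |·| = √(250²+50²) = √65000 ≈ 254.95, ∠ = arctan(50/250) ≈ 11.31°
∠H = 125.91° − 43.32° = 82.59°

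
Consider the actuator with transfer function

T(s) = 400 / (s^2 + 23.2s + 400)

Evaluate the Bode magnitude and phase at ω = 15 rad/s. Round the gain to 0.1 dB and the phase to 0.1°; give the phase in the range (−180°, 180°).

At s = jω = j15:
quadratic: (j15)² + 23.2·j15 + 400 = 175 + j348 → |·| ≈ 389.52, ∠ ≈ 63.30°
|T| = 400 / 389.52 ≈ 1.0269
Gain = 20 log₁₀(1.0269) ≈ 0.23 dB
∠T = 0.00° − 63.30° = -63.30°

0.2 dB, -63.3°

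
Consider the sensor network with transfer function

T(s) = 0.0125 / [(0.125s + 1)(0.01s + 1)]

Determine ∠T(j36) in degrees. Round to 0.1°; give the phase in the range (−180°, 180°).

-97.3°

At ω = 36 rad/s:
pole (1 + j36·0.125) = 1 + j4.5 → |·| ≈ 4.6098, ∠ ≈ 77.47°
pole (1 + j36·0.01) = 1 + j0.36 → |·| ≈ 1.0628, ∠ ≈ 19.80°
∠T = (0°) − (77.47° + 19.80°) = -97.27°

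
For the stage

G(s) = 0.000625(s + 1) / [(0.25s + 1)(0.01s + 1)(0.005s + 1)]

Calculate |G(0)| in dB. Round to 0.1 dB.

G(0) = 0.000625 · 1 / 1 = 0.000625
20 log₁₀(0.000625) ≈ -64.08 dB

-64.1 dB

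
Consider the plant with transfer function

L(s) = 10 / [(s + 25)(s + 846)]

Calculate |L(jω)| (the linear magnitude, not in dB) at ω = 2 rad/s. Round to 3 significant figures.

At s = jω = j2:
pole (s+25): 25 + j2 → |·| = √(25²+2²) = √629 ≈ 25.08, ∠ = arctan(2/25) ≈ 4.57°
pole (s+846): 846 + j2 → |·| = √(846²+2²) = √715720 ≈ 846, ∠ = arctan(2/846) ≈ 0.14°
|L| = 10 / 21218 ≈ 0.0004713

0.000471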